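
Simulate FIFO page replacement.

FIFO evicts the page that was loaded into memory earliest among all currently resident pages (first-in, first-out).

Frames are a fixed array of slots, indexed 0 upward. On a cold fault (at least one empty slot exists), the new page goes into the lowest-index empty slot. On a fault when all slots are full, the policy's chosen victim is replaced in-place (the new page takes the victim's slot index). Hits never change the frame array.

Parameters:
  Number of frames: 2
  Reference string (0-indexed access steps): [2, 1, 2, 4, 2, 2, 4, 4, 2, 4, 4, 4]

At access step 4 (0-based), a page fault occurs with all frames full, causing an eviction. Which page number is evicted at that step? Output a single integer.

Answer: 1

Derivation:
Step 0: ref 2 -> FAULT, frames=[2,-]
Step 1: ref 1 -> FAULT, frames=[2,1]
Step 2: ref 2 -> HIT, frames=[2,1]
Step 3: ref 4 -> FAULT, evict 2, frames=[4,1]
Step 4: ref 2 -> FAULT, evict 1, frames=[4,2]
At step 4: evicted page 1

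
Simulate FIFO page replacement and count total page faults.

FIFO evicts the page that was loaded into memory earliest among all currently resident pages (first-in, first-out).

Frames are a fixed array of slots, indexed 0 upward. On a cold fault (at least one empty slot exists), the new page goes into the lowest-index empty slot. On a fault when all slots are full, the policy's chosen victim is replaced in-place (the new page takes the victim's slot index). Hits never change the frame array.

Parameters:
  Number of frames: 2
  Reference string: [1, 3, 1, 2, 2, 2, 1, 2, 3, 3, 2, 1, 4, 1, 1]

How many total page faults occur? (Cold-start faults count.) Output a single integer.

Step 0: ref 1 → FAULT, frames=[1,-]
Step 1: ref 3 → FAULT, frames=[1,3]
Step 2: ref 1 → HIT, frames=[1,3]
Step 3: ref 2 → FAULT (evict 1), frames=[2,3]
Step 4: ref 2 → HIT, frames=[2,3]
Step 5: ref 2 → HIT, frames=[2,3]
Step 6: ref 1 → FAULT (evict 3), frames=[2,1]
Step 7: ref 2 → HIT, frames=[2,1]
Step 8: ref 3 → FAULT (evict 2), frames=[3,1]
Step 9: ref 3 → HIT, frames=[3,1]
Step 10: ref 2 → FAULT (evict 1), frames=[3,2]
Step 11: ref 1 → FAULT (evict 3), frames=[1,2]
Step 12: ref 4 → FAULT (evict 2), frames=[1,4]
Step 13: ref 1 → HIT, frames=[1,4]
Step 14: ref 1 → HIT, frames=[1,4]
Total faults: 8

Answer: 8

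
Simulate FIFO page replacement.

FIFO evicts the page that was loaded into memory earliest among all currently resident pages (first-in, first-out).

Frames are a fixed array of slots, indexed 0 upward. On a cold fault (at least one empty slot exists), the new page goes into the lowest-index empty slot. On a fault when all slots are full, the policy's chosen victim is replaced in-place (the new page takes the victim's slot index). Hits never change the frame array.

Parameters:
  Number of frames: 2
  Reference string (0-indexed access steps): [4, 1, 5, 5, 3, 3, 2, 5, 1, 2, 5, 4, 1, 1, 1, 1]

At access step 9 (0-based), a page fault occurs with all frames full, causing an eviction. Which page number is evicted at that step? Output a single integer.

Answer: 5

Derivation:
Step 0: ref 4 -> FAULT, frames=[4,-]
Step 1: ref 1 -> FAULT, frames=[4,1]
Step 2: ref 5 -> FAULT, evict 4, frames=[5,1]
Step 3: ref 5 -> HIT, frames=[5,1]
Step 4: ref 3 -> FAULT, evict 1, frames=[5,3]
Step 5: ref 3 -> HIT, frames=[5,3]
Step 6: ref 2 -> FAULT, evict 5, frames=[2,3]
Step 7: ref 5 -> FAULT, evict 3, frames=[2,5]
Step 8: ref 1 -> FAULT, evict 2, frames=[1,5]
Step 9: ref 2 -> FAULT, evict 5, frames=[1,2]
At step 9: evicted page 5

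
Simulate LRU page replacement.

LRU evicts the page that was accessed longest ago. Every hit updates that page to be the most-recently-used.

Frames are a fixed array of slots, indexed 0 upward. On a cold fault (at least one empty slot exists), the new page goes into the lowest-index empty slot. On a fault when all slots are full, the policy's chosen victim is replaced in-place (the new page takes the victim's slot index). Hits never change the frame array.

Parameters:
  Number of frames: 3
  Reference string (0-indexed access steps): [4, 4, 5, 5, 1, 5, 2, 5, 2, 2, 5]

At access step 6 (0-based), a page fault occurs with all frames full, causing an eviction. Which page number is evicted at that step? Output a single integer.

Step 0: ref 4 -> FAULT, frames=[4,-,-]
Step 1: ref 4 -> HIT, frames=[4,-,-]
Step 2: ref 5 -> FAULT, frames=[4,5,-]
Step 3: ref 5 -> HIT, frames=[4,5,-]
Step 4: ref 1 -> FAULT, frames=[4,5,1]
Step 5: ref 5 -> HIT, frames=[4,5,1]
Step 6: ref 2 -> FAULT, evict 4, frames=[2,5,1]
At step 6: evicted page 4

Answer: 4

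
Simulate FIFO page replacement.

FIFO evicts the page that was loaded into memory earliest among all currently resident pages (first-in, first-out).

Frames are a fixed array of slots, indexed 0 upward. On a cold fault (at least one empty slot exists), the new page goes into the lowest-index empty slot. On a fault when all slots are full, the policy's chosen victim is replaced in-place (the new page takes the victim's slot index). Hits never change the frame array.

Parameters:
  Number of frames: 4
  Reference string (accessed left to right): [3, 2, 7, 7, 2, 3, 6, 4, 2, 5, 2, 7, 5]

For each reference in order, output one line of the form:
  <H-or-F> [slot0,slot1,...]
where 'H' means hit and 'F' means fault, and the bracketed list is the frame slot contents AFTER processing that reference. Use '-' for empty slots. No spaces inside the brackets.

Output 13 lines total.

F [3,-,-,-]
F [3,2,-,-]
F [3,2,7,-]
H [3,2,7,-]
H [3,2,7,-]
H [3,2,7,-]
F [3,2,7,6]
F [4,2,7,6]
H [4,2,7,6]
F [4,5,7,6]
F [4,5,2,6]
F [4,5,2,7]
H [4,5,2,7]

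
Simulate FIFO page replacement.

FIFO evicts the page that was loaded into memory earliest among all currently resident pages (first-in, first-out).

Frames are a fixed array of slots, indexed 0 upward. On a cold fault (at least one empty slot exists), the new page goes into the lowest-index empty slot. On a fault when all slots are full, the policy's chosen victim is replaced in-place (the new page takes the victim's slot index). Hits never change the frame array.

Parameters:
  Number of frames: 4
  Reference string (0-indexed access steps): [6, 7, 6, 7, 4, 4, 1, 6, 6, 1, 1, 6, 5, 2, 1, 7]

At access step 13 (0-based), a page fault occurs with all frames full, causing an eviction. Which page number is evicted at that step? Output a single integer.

Step 0: ref 6 -> FAULT, frames=[6,-,-,-]
Step 1: ref 7 -> FAULT, frames=[6,7,-,-]
Step 2: ref 6 -> HIT, frames=[6,7,-,-]
Step 3: ref 7 -> HIT, frames=[6,7,-,-]
Step 4: ref 4 -> FAULT, frames=[6,7,4,-]
Step 5: ref 4 -> HIT, frames=[6,7,4,-]
Step 6: ref 1 -> FAULT, frames=[6,7,4,1]
Step 7: ref 6 -> HIT, frames=[6,7,4,1]
Step 8: ref 6 -> HIT, frames=[6,7,4,1]
Step 9: ref 1 -> HIT, frames=[6,7,4,1]
Step 10: ref 1 -> HIT, frames=[6,7,4,1]
Step 11: ref 6 -> HIT, frames=[6,7,4,1]
Step 12: ref 5 -> FAULT, evict 6, frames=[5,7,4,1]
Step 13: ref 2 -> FAULT, evict 7, frames=[5,2,4,1]
At step 13: evicted page 7

Answer: 7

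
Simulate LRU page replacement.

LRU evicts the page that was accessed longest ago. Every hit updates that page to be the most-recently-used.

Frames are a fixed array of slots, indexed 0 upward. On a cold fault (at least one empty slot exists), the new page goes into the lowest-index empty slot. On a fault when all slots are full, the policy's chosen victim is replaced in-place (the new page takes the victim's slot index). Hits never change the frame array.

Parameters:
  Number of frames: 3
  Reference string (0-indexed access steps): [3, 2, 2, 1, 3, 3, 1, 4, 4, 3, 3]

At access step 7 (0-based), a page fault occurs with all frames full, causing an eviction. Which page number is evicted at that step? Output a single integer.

Answer: 2

Derivation:
Step 0: ref 3 -> FAULT, frames=[3,-,-]
Step 1: ref 2 -> FAULT, frames=[3,2,-]
Step 2: ref 2 -> HIT, frames=[3,2,-]
Step 3: ref 1 -> FAULT, frames=[3,2,1]
Step 4: ref 3 -> HIT, frames=[3,2,1]
Step 5: ref 3 -> HIT, frames=[3,2,1]
Step 6: ref 1 -> HIT, frames=[3,2,1]
Step 7: ref 4 -> FAULT, evict 2, frames=[3,4,1]
At step 7: evicted page 2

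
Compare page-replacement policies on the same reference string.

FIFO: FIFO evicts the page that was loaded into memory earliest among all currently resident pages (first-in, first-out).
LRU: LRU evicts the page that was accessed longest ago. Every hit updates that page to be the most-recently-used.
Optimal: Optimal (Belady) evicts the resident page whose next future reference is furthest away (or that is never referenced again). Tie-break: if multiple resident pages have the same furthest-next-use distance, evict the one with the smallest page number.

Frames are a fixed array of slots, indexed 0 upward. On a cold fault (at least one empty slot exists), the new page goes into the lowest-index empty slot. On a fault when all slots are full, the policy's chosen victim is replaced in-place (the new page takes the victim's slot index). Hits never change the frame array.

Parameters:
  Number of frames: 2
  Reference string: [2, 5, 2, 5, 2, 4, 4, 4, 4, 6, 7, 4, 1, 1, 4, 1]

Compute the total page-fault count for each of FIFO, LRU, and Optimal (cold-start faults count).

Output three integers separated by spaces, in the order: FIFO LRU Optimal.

Answer: 7 7 6

Derivation:
--- FIFO ---
  step 0: ref 2 -> FAULT, frames=[2,-] (faults so far: 1)
  step 1: ref 5 -> FAULT, frames=[2,5] (faults so far: 2)
  step 2: ref 2 -> HIT, frames=[2,5] (faults so far: 2)
  step 3: ref 5 -> HIT, frames=[2,5] (faults so far: 2)
  step 4: ref 2 -> HIT, frames=[2,5] (faults so far: 2)
  step 5: ref 4 -> FAULT, evict 2, frames=[4,5] (faults so far: 3)
  step 6: ref 4 -> HIT, frames=[4,5] (faults so far: 3)
  step 7: ref 4 -> HIT, frames=[4,5] (faults so far: 3)
  step 8: ref 4 -> HIT, frames=[4,5] (faults so far: 3)
  step 9: ref 6 -> FAULT, evict 5, frames=[4,6] (faults so far: 4)
  step 10: ref 7 -> FAULT, evict 4, frames=[7,6] (faults so far: 5)
  step 11: ref 4 -> FAULT, evict 6, frames=[7,4] (faults so far: 6)
  step 12: ref 1 -> FAULT, evict 7, frames=[1,4] (faults so far: 7)
  step 13: ref 1 -> HIT, frames=[1,4] (faults so far: 7)
  step 14: ref 4 -> HIT, frames=[1,4] (faults so far: 7)
  step 15: ref 1 -> HIT, frames=[1,4] (faults so far: 7)
  FIFO total faults: 7
--- LRU ---
  step 0: ref 2 -> FAULT, frames=[2,-] (faults so far: 1)
  step 1: ref 5 -> FAULT, frames=[2,5] (faults so far: 2)
  step 2: ref 2 -> HIT, frames=[2,5] (faults so far: 2)
  step 3: ref 5 -> HIT, frames=[2,5] (faults so far: 2)
  step 4: ref 2 -> HIT, frames=[2,5] (faults so far: 2)
  step 5: ref 4 -> FAULT, evict 5, frames=[2,4] (faults so far: 3)
  step 6: ref 4 -> HIT, frames=[2,4] (faults so far: 3)
  step 7: ref 4 -> HIT, frames=[2,4] (faults so far: 3)
  step 8: ref 4 -> HIT, frames=[2,4] (faults so far: 3)
  step 9: ref 6 -> FAULT, evict 2, frames=[6,4] (faults so far: 4)
  step 10: ref 7 -> FAULT, evict 4, frames=[6,7] (faults so far: 5)
  step 11: ref 4 -> FAULT, evict 6, frames=[4,7] (faults so far: 6)
  step 12: ref 1 -> FAULT, evict 7, frames=[4,1] (faults so far: 7)
  step 13: ref 1 -> HIT, frames=[4,1] (faults so far: 7)
  step 14: ref 4 -> HIT, frames=[4,1] (faults so far: 7)
  step 15: ref 1 -> HIT, frames=[4,1] (faults so far: 7)
  LRU total faults: 7
--- Optimal ---
  step 0: ref 2 -> FAULT, frames=[2,-] (faults so far: 1)
  step 1: ref 5 -> FAULT, frames=[2,5] (faults so far: 2)
  step 2: ref 2 -> HIT, frames=[2,5] (faults so far: 2)
  step 3: ref 5 -> HIT, frames=[2,5] (faults so far: 2)
  step 4: ref 2 -> HIT, frames=[2,5] (faults so far: 2)
  step 5: ref 4 -> FAULT, evict 2, frames=[4,5] (faults so far: 3)
  step 6: ref 4 -> HIT, frames=[4,5] (faults so far: 3)
  step 7: ref 4 -> HIT, frames=[4,5] (faults so far: 3)
  step 8: ref 4 -> HIT, frames=[4,5] (faults so far: 3)
  step 9: ref 6 -> FAULT, evict 5, frames=[4,6] (faults so far: 4)
  step 10: ref 7 -> FAULT, evict 6, frames=[4,7] (faults so far: 5)
  step 11: ref 4 -> HIT, frames=[4,7] (faults so far: 5)
  step 12: ref 1 -> FAULT, evict 7, frames=[4,1] (faults so far: 6)
  step 13: ref 1 -> HIT, frames=[4,1] (faults so far: 6)
  step 14: ref 4 -> HIT, frames=[4,1] (faults so far: 6)
  step 15: ref 1 -> HIT, frames=[4,1] (faults so far: 6)
  Optimal total faults: 6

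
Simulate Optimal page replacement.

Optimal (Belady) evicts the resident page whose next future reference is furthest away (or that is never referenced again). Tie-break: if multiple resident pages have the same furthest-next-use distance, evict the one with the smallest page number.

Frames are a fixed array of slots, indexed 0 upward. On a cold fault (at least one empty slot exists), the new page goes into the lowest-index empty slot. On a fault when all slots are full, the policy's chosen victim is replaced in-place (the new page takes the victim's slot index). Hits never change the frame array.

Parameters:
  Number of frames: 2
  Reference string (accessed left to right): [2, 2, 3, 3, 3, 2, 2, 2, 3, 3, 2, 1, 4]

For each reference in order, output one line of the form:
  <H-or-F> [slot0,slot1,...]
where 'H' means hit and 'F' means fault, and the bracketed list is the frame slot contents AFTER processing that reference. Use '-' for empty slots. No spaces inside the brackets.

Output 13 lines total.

F [2,-]
H [2,-]
F [2,3]
H [2,3]
H [2,3]
H [2,3]
H [2,3]
H [2,3]
H [2,3]
H [2,3]
H [2,3]
F [1,3]
F [4,3]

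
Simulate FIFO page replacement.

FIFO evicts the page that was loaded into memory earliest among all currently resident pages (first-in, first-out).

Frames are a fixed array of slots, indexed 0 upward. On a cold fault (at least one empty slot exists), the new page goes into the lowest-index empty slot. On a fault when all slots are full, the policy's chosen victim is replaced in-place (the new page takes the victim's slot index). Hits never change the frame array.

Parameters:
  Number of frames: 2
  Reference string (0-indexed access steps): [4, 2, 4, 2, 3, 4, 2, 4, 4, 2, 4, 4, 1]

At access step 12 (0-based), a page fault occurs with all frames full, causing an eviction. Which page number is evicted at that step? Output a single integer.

Answer: 4

Derivation:
Step 0: ref 4 -> FAULT, frames=[4,-]
Step 1: ref 2 -> FAULT, frames=[4,2]
Step 2: ref 4 -> HIT, frames=[4,2]
Step 3: ref 2 -> HIT, frames=[4,2]
Step 4: ref 3 -> FAULT, evict 4, frames=[3,2]
Step 5: ref 4 -> FAULT, evict 2, frames=[3,4]
Step 6: ref 2 -> FAULT, evict 3, frames=[2,4]
Step 7: ref 4 -> HIT, frames=[2,4]
Step 8: ref 4 -> HIT, frames=[2,4]
Step 9: ref 2 -> HIT, frames=[2,4]
Step 10: ref 4 -> HIT, frames=[2,4]
Step 11: ref 4 -> HIT, frames=[2,4]
Step 12: ref 1 -> FAULT, evict 4, frames=[2,1]
At step 12: evicted page 4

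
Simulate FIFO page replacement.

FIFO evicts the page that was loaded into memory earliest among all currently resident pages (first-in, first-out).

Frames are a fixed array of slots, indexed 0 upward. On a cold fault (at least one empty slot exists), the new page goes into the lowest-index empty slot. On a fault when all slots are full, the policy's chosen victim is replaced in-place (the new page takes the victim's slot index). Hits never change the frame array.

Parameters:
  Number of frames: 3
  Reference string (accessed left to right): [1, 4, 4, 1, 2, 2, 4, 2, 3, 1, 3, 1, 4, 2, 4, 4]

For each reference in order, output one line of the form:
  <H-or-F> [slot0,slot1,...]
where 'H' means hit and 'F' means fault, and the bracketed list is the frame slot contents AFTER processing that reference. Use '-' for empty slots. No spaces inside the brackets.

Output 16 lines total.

F [1,-,-]
F [1,4,-]
H [1,4,-]
H [1,4,-]
F [1,4,2]
H [1,4,2]
H [1,4,2]
H [1,4,2]
F [3,4,2]
F [3,1,2]
H [3,1,2]
H [3,1,2]
F [3,1,4]
F [2,1,4]
H [2,1,4]
H [2,1,4]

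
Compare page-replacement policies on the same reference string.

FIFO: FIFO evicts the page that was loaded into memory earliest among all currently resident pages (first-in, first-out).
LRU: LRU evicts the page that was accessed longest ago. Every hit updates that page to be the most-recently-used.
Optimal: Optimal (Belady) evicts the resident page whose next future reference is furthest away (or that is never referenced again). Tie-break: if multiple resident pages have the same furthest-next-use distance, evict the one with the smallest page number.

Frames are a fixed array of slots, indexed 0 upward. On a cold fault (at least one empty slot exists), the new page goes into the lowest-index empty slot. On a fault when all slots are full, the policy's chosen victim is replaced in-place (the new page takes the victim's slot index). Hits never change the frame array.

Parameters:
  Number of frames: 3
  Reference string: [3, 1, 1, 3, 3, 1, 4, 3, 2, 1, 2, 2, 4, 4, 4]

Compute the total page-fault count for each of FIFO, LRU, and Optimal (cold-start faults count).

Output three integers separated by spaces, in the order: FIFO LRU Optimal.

Answer: 4 6 4

Derivation:
--- FIFO ---
  step 0: ref 3 -> FAULT, frames=[3,-,-] (faults so far: 1)
  step 1: ref 1 -> FAULT, frames=[3,1,-] (faults so far: 2)
  step 2: ref 1 -> HIT, frames=[3,1,-] (faults so far: 2)
  step 3: ref 3 -> HIT, frames=[3,1,-] (faults so far: 2)
  step 4: ref 3 -> HIT, frames=[3,1,-] (faults so far: 2)
  step 5: ref 1 -> HIT, frames=[3,1,-] (faults so far: 2)
  step 6: ref 4 -> FAULT, frames=[3,1,4] (faults so far: 3)
  step 7: ref 3 -> HIT, frames=[3,1,4] (faults so far: 3)
  step 8: ref 2 -> FAULT, evict 3, frames=[2,1,4] (faults so far: 4)
  step 9: ref 1 -> HIT, frames=[2,1,4] (faults so far: 4)
  step 10: ref 2 -> HIT, frames=[2,1,4] (faults so far: 4)
  step 11: ref 2 -> HIT, frames=[2,1,4] (faults so far: 4)
  step 12: ref 4 -> HIT, frames=[2,1,4] (faults so far: 4)
  step 13: ref 4 -> HIT, frames=[2,1,4] (faults so far: 4)
  step 14: ref 4 -> HIT, frames=[2,1,4] (faults so far: 4)
  FIFO total faults: 4
--- LRU ---
  step 0: ref 3 -> FAULT, frames=[3,-,-] (faults so far: 1)
  step 1: ref 1 -> FAULT, frames=[3,1,-] (faults so far: 2)
  step 2: ref 1 -> HIT, frames=[3,1,-] (faults so far: 2)
  step 3: ref 3 -> HIT, frames=[3,1,-] (faults so far: 2)
  step 4: ref 3 -> HIT, frames=[3,1,-] (faults so far: 2)
  step 5: ref 1 -> HIT, frames=[3,1,-] (faults so far: 2)
  step 6: ref 4 -> FAULT, frames=[3,1,4] (faults so far: 3)
  step 7: ref 3 -> HIT, frames=[3,1,4] (faults so far: 3)
  step 8: ref 2 -> FAULT, evict 1, frames=[3,2,4] (faults so far: 4)
  step 9: ref 1 -> FAULT, evict 4, frames=[3,2,1] (faults so far: 5)
  step 10: ref 2 -> HIT, frames=[3,2,1] (faults so far: 5)
  step 11: ref 2 -> HIT, frames=[3,2,1] (faults so far: 5)
  step 12: ref 4 -> FAULT, evict 3, frames=[4,2,1] (faults so far: 6)
  step 13: ref 4 -> HIT, frames=[4,2,1] (faults so far: 6)
  step 14: ref 4 -> HIT, frames=[4,2,1] (faults so far: 6)
  LRU total faults: 6
--- Optimal ---
  step 0: ref 3 -> FAULT, frames=[3,-,-] (faults so far: 1)
  step 1: ref 1 -> FAULT, frames=[3,1,-] (faults so far: 2)
  step 2: ref 1 -> HIT, frames=[3,1,-] (faults so far: 2)
  step 3: ref 3 -> HIT, frames=[3,1,-] (faults so far: 2)
  step 4: ref 3 -> HIT, frames=[3,1,-] (faults so far: 2)
  step 5: ref 1 -> HIT, frames=[3,1,-] (faults so far: 2)
  step 6: ref 4 -> FAULT, frames=[3,1,4] (faults so far: 3)
  step 7: ref 3 -> HIT, frames=[3,1,4] (faults so far: 3)
  step 8: ref 2 -> FAULT, evict 3, frames=[2,1,4] (faults so far: 4)
  step 9: ref 1 -> HIT, frames=[2,1,4] (faults so far: 4)
  step 10: ref 2 -> HIT, frames=[2,1,4] (faults so far: 4)
  step 11: ref 2 -> HIT, frames=[2,1,4] (faults so far: 4)
  step 12: ref 4 -> HIT, frames=[2,1,4] (faults so far: 4)
  step 13: ref 4 -> HIT, frames=[2,1,4] (faults so far: 4)
  step 14: ref 4 -> HIT, frames=[2,1,4] (faults so far: 4)
  Optimal total faults: 4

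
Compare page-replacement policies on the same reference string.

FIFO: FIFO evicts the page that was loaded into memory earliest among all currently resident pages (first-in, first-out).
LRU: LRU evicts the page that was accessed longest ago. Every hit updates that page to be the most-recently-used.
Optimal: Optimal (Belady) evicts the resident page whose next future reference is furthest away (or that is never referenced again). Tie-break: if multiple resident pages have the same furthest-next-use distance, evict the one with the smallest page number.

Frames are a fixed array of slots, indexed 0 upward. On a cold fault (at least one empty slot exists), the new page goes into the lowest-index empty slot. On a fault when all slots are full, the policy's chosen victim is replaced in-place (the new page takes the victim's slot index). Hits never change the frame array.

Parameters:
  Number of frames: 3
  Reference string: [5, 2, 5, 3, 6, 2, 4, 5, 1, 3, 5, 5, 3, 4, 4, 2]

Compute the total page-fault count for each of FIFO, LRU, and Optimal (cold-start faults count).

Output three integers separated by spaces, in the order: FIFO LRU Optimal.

--- FIFO ---
  step 0: ref 5 -> FAULT, frames=[5,-,-] (faults so far: 1)
  step 1: ref 2 -> FAULT, frames=[5,2,-] (faults so far: 2)
  step 2: ref 5 -> HIT, frames=[5,2,-] (faults so far: 2)
  step 3: ref 3 -> FAULT, frames=[5,2,3] (faults so far: 3)
  step 4: ref 6 -> FAULT, evict 5, frames=[6,2,3] (faults so far: 4)
  step 5: ref 2 -> HIT, frames=[6,2,3] (faults so far: 4)
  step 6: ref 4 -> FAULT, evict 2, frames=[6,4,3] (faults so far: 5)
  step 7: ref 5 -> FAULT, evict 3, frames=[6,4,5] (faults so far: 6)
  step 8: ref 1 -> FAULT, evict 6, frames=[1,4,5] (faults so far: 7)
  step 9: ref 3 -> FAULT, evict 4, frames=[1,3,5] (faults so far: 8)
  step 10: ref 5 -> HIT, frames=[1,3,5] (faults so far: 8)
  step 11: ref 5 -> HIT, frames=[1,3,5] (faults so far: 8)
  step 12: ref 3 -> HIT, frames=[1,3,5] (faults so far: 8)
  step 13: ref 4 -> FAULT, evict 5, frames=[1,3,4] (faults so far: 9)
  step 14: ref 4 -> HIT, frames=[1,3,4] (faults so far: 9)
  step 15: ref 2 -> FAULT, evict 1, frames=[2,3,4] (faults so far: 10)
  FIFO total faults: 10
--- LRU ---
  step 0: ref 5 -> FAULT, frames=[5,-,-] (faults so far: 1)
  step 1: ref 2 -> FAULT, frames=[5,2,-] (faults so far: 2)
  step 2: ref 5 -> HIT, frames=[5,2,-] (faults so far: 2)
  step 3: ref 3 -> FAULT, frames=[5,2,3] (faults so far: 3)
  step 4: ref 6 -> FAULT, evict 2, frames=[5,6,3] (faults so far: 4)
  step 5: ref 2 -> FAULT, evict 5, frames=[2,6,3] (faults so far: 5)
  step 6: ref 4 -> FAULT, evict 3, frames=[2,6,4] (faults so far: 6)
  step 7: ref 5 -> FAULT, evict 6, frames=[2,5,4] (faults so far: 7)
  step 8: ref 1 -> FAULT, evict 2, frames=[1,5,4] (faults so far: 8)
  step 9: ref 3 -> FAULT, evict 4, frames=[1,5,3] (faults so far: 9)
  step 10: ref 5 -> HIT, frames=[1,5,3] (faults so far: 9)
  step 11: ref 5 -> HIT, frames=[1,5,3] (faults so far: 9)
  step 12: ref 3 -> HIT, frames=[1,5,3] (faults so far: 9)
  step 13: ref 4 -> FAULT, evict 1, frames=[4,5,3] (faults so far: 10)
  step 14: ref 4 -> HIT, frames=[4,5,3] (faults so far: 10)
  step 15: ref 2 -> FAULT, evict 5, frames=[4,2,3] (faults so far: 11)
  LRU total faults: 11
--- Optimal ---
  step 0: ref 5 -> FAULT, frames=[5,-,-] (faults so far: 1)
  step 1: ref 2 -> FAULT, frames=[5,2,-] (faults so far: 2)
  step 2: ref 5 -> HIT, frames=[5,2,-] (faults so far: 2)
  step 3: ref 3 -> FAULT, frames=[5,2,3] (faults so far: 3)
  step 4: ref 6 -> FAULT, evict 3, frames=[5,2,6] (faults so far: 4)
  step 5: ref 2 -> HIT, frames=[5,2,6] (faults so far: 4)
  step 6: ref 4 -> FAULT, evict 6, frames=[5,2,4] (faults so far: 5)
  step 7: ref 5 -> HIT, frames=[5,2,4] (faults so far: 5)
  step 8: ref 1 -> FAULT, evict 2, frames=[5,1,4] (faults so far: 6)
  step 9: ref 3 -> FAULT, evict 1, frames=[5,3,4] (faults so far: 7)
  step 10: ref 5 -> HIT, frames=[5,3,4] (faults so far: 7)
  step 11: ref 5 -> HIT, frames=[5,3,4] (faults so far: 7)
  step 12: ref 3 -> HIT, frames=[5,3,4] (faults so far: 7)
  step 13: ref 4 -> HIT, frames=[5,3,4] (faults so far: 7)
  step 14: ref 4 -> HIT, frames=[5,3,4] (faults so far: 7)
  step 15: ref 2 -> FAULT, evict 3, frames=[5,2,4] (faults so far: 8)
  Optimal total faults: 8

Answer: 10 11 8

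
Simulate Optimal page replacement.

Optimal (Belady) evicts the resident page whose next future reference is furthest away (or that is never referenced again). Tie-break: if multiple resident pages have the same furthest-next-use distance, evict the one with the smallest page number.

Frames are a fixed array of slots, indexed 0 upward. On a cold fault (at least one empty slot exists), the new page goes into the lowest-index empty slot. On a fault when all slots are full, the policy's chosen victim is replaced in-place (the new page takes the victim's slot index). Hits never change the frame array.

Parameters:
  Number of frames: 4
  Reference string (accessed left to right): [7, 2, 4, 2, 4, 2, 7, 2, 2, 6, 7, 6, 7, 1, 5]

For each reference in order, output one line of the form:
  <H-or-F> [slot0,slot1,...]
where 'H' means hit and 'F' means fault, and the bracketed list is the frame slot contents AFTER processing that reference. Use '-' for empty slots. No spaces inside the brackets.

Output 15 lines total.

F [7,-,-,-]
F [7,2,-,-]
F [7,2,4,-]
H [7,2,4,-]
H [7,2,4,-]
H [7,2,4,-]
H [7,2,4,-]
H [7,2,4,-]
H [7,2,4,-]
F [7,2,4,6]
H [7,2,4,6]
H [7,2,4,6]
H [7,2,4,6]
F [7,1,4,6]
F [7,5,4,6]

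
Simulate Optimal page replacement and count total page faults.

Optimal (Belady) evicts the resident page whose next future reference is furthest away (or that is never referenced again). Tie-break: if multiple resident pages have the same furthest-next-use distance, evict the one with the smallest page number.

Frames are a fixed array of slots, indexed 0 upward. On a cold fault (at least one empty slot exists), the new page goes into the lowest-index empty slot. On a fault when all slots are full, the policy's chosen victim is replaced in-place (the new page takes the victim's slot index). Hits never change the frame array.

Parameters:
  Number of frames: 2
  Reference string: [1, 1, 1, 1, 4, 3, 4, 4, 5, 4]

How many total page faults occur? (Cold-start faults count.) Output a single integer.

Step 0: ref 1 → FAULT, frames=[1,-]
Step 1: ref 1 → HIT, frames=[1,-]
Step 2: ref 1 → HIT, frames=[1,-]
Step 3: ref 1 → HIT, frames=[1,-]
Step 4: ref 4 → FAULT, frames=[1,4]
Step 5: ref 3 → FAULT (evict 1), frames=[3,4]
Step 6: ref 4 → HIT, frames=[3,4]
Step 7: ref 4 → HIT, frames=[3,4]
Step 8: ref 5 → FAULT (evict 3), frames=[5,4]
Step 9: ref 4 → HIT, frames=[5,4]
Total faults: 4

Answer: 4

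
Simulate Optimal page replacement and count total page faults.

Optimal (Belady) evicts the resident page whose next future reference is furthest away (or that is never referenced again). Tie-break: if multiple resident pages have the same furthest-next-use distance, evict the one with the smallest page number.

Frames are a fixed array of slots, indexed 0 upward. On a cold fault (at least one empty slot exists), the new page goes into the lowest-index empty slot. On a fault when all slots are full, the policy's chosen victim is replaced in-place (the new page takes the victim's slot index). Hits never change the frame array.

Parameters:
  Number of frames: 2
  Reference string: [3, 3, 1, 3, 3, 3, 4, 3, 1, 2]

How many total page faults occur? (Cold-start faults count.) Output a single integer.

Step 0: ref 3 → FAULT, frames=[3,-]
Step 1: ref 3 → HIT, frames=[3,-]
Step 2: ref 1 → FAULT, frames=[3,1]
Step 3: ref 3 → HIT, frames=[3,1]
Step 4: ref 3 → HIT, frames=[3,1]
Step 5: ref 3 → HIT, frames=[3,1]
Step 6: ref 4 → FAULT (evict 1), frames=[3,4]
Step 7: ref 3 → HIT, frames=[3,4]
Step 8: ref 1 → FAULT (evict 3), frames=[1,4]
Step 9: ref 2 → FAULT (evict 1), frames=[2,4]
Total faults: 5

Answer: 5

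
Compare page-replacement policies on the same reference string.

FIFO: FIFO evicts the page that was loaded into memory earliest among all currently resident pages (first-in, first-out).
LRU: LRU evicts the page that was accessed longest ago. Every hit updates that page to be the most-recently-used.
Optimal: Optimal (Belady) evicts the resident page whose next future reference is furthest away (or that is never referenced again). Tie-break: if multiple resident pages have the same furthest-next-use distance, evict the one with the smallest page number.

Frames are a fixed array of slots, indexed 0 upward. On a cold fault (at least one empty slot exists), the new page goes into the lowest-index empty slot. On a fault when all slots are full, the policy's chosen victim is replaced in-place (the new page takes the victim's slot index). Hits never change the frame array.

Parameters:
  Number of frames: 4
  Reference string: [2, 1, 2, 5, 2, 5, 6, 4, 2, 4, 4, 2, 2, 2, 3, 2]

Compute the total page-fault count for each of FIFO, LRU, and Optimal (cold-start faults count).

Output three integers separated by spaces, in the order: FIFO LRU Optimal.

Answer: 7 6 6

Derivation:
--- FIFO ---
  step 0: ref 2 -> FAULT, frames=[2,-,-,-] (faults so far: 1)
  step 1: ref 1 -> FAULT, frames=[2,1,-,-] (faults so far: 2)
  step 2: ref 2 -> HIT, frames=[2,1,-,-] (faults so far: 2)
  step 3: ref 5 -> FAULT, frames=[2,1,5,-] (faults so far: 3)
  step 4: ref 2 -> HIT, frames=[2,1,5,-] (faults so far: 3)
  step 5: ref 5 -> HIT, frames=[2,1,5,-] (faults so far: 3)
  step 6: ref 6 -> FAULT, frames=[2,1,5,6] (faults so far: 4)
  step 7: ref 4 -> FAULT, evict 2, frames=[4,1,5,6] (faults so far: 5)
  step 8: ref 2 -> FAULT, evict 1, frames=[4,2,5,6] (faults so far: 6)
  step 9: ref 4 -> HIT, frames=[4,2,5,6] (faults so far: 6)
  step 10: ref 4 -> HIT, frames=[4,2,5,6] (faults so far: 6)
  step 11: ref 2 -> HIT, frames=[4,2,5,6] (faults so far: 6)
  step 12: ref 2 -> HIT, frames=[4,2,5,6] (faults so far: 6)
  step 13: ref 2 -> HIT, frames=[4,2,5,6] (faults so far: 6)
  step 14: ref 3 -> FAULT, evict 5, frames=[4,2,3,6] (faults so far: 7)
  step 15: ref 2 -> HIT, frames=[4,2,3,6] (faults so far: 7)
  FIFO total faults: 7
--- LRU ---
  step 0: ref 2 -> FAULT, frames=[2,-,-,-] (faults so far: 1)
  step 1: ref 1 -> FAULT, frames=[2,1,-,-] (faults so far: 2)
  step 2: ref 2 -> HIT, frames=[2,1,-,-] (faults so far: 2)
  step 3: ref 5 -> FAULT, frames=[2,1,5,-] (faults so far: 3)
  step 4: ref 2 -> HIT, frames=[2,1,5,-] (faults so far: 3)
  step 5: ref 5 -> HIT, frames=[2,1,5,-] (faults so far: 3)
  step 6: ref 6 -> FAULT, frames=[2,1,5,6] (faults so far: 4)
  step 7: ref 4 -> FAULT, evict 1, frames=[2,4,5,6] (faults so far: 5)
  step 8: ref 2 -> HIT, frames=[2,4,5,6] (faults so far: 5)
  step 9: ref 4 -> HIT, frames=[2,4,5,6] (faults so far: 5)
  step 10: ref 4 -> HIT, frames=[2,4,5,6] (faults so far: 5)
  step 11: ref 2 -> HIT, frames=[2,4,5,6] (faults so far: 5)
  step 12: ref 2 -> HIT, frames=[2,4,5,6] (faults so far: 5)
  step 13: ref 2 -> HIT, frames=[2,4,5,6] (faults so far: 5)
  step 14: ref 3 -> FAULT, evict 5, frames=[2,4,3,6] (faults so far: 6)
  step 15: ref 2 -> HIT, frames=[2,4,3,6] (faults so far: 6)
  LRU total faults: 6
--- Optimal ---
  step 0: ref 2 -> FAULT, frames=[2,-,-,-] (faults so far: 1)
  step 1: ref 1 -> FAULT, frames=[2,1,-,-] (faults so far: 2)
  step 2: ref 2 -> HIT, frames=[2,1,-,-] (faults so far: 2)
  step 3: ref 5 -> FAULT, frames=[2,1,5,-] (faults so far: 3)
  step 4: ref 2 -> HIT, frames=[2,1,5,-] (faults so far: 3)
  step 5: ref 5 -> HIT, frames=[2,1,5,-] (faults so far: 3)
  step 6: ref 6 -> FAULT, frames=[2,1,5,6] (faults so far: 4)
  step 7: ref 4 -> FAULT, evict 1, frames=[2,4,5,6] (faults so far: 5)
  step 8: ref 2 -> HIT, frames=[2,4,5,6] (faults so far: 5)
  step 9: ref 4 -> HIT, frames=[2,4,5,6] (faults so far: 5)
  step 10: ref 4 -> HIT, frames=[2,4,5,6] (faults so far: 5)
  step 11: ref 2 -> HIT, frames=[2,4,5,6] (faults so far: 5)
  step 12: ref 2 -> HIT, frames=[2,4,5,6] (faults so far: 5)
  step 13: ref 2 -> HIT, frames=[2,4,5,6] (faults so far: 5)
  step 14: ref 3 -> FAULT, evict 4, frames=[2,3,5,6] (faults so far: 6)
  step 15: ref 2 -> HIT, frames=[2,3,5,6] (faults so far: 6)
  Optimal total faults: 6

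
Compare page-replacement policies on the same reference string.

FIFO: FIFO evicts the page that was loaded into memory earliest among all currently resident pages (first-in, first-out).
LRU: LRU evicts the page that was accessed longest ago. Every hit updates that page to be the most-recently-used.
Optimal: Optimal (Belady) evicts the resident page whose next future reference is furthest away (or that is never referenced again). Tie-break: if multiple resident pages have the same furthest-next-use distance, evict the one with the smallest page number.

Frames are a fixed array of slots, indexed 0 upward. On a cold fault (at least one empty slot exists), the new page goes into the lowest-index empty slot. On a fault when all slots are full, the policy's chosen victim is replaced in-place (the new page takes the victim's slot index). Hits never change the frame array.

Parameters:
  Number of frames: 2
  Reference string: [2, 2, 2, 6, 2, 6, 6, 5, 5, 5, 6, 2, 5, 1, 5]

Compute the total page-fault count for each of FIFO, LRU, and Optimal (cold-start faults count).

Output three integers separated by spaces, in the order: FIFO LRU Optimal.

--- FIFO ---
  step 0: ref 2 -> FAULT, frames=[2,-] (faults so far: 1)
  step 1: ref 2 -> HIT, frames=[2,-] (faults so far: 1)
  step 2: ref 2 -> HIT, frames=[2,-] (faults so far: 1)
  step 3: ref 6 -> FAULT, frames=[2,6] (faults so far: 2)
  step 4: ref 2 -> HIT, frames=[2,6] (faults so far: 2)
  step 5: ref 6 -> HIT, frames=[2,6] (faults so far: 2)
  step 6: ref 6 -> HIT, frames=[2,6] (faults so far: 2)
  step 7: ref 5 -> FAULT, evict 2, frames=[5,6] (faults so far: 3)
  step 8: ref 5 -> HIT, frames=[5,6] (faults so far: 3)
  step 9: ref 5 -> HIT, frames=[5,6] (faults so far: 3)
  step 10: ref 6 -> HIT, frames=[5,6] (faults so far: 3)
  step 11: ref 2 -> FAULT, evict 6, frames=[5,2] (faults so far: 4)
  step 12: ref 5 -> HIT, frames=[5,2] (faults so far: 4)
  step 13: ref 1 -> FAULT, evict 5, frames=[1,2] (faults so far: 5)
  step 14: ref 5 -> FAULT, evict 2, frames=[1,5] (faults so far: 6)
  FIFO total faults: 6
--- LRU ---
  step 0: ref 2 -> FAULT, frames=[2,-] (faults so far: 1)
  step 1: ref 2 -> HIT, frames=[2,-] (faults so far: 1)
  step 2: ref 2 -> HIT, frames=[2,-] (faults so far: 1)
  step 3: ref 6 -> FAULT, frames=[2,6] (faults so far: 2)
  step 4: ref 2 -> HIT, frames=[2,6] (faults so far: 2)
  step 5: ref 6 -> HIT, frames=[2,6] (faults so far: 2)
  step 6: ref 6 -> HIT, frames=[2,6] (faults so far: 2)
  step 7: ref 5 -> FAULT, evict 2, frames=[5,6] (faults so far: 3)
  step 8: ref 5 -> HIT, frames=[5,6] (faults so far: 3)
  step 9: ref 5 -> HIT, frames=[5,6] (faults so far: 3)
  step 10: ref 6 -> HIT, frames=[5,6] (faults so far: 3)
  step 11: ref 2 -> FAULT, evict 5, frames=[2,6] (faults so far: 4)
  step 12: ref 5 -> FAULT, evict 6, frames=[2,5] (faults so far: 5)
  step 13: ref 1 -> FAULT, evict 2, frames=[1,5] (faults so far: 6)
  step 14: ref 5 -> HIT, frames=[1,5] (faults so far: 6)
  LRU total faults: 6
--- Optimal ---
  step 0: ref 2 -> FAULT, frames=[2,-] (faults so far: 1)
  step 1: ref 2 -> HIT, frames=[2,-] (faults so far: 1)
  step 2: ref 2 -> HIT, frames=[2,-] (faults so far: 1)
  step 3: ref 6 -> FAULT, frames=[2,6] (faults so far: 2)
  step 4: ref 2 -> HIT, frames=[2,6] (faults so far: 2)
  step 5: ref 6 -> HIT, frames=[2,6] (faults so far: 2)
  step 6: ref 6 -> HIT, frames=[2,6] (faults so far: 2)
  step 7: ref 5 -> FAULT, evict 2, frames=[5,6] (faults so far: 3)
  step 8: ref 5 -> HIT, frames=[5,6] (faults so far: 3)
  step 9: ref 5 -> HIT, frames=[5,6] (faults so far: 3)
  step 10: ref 6 -> HIT, frames=[5,6] (faults so far: 3)
  step 11: ref 2 -> FAULT, evict 6, frames=[5,2] (faults so far: 4)
  step 12: ref 5 -> HIT, frames=[5,2] (faults so far: 4)
  step 13: ref 1 -> FAULT, evict 2, frames=[5,1] (faults so far: 5)
  step 14: ref 5 -> HIT, frames=[5,1] (faults so far: 5)
  Optimal total faults: 5

Answer: 6 6 5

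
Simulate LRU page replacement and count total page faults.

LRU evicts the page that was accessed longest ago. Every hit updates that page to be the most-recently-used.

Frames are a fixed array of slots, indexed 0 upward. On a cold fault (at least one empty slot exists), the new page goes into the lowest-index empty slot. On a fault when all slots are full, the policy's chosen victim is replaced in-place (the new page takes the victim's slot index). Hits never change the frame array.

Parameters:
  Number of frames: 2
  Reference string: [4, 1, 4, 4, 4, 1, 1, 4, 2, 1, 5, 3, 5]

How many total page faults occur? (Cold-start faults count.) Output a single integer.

Step 0: ref 4 → FAULT, frames=[4,-]
Step 1: ref 1 → FAULT, frames=[4,1]
Step 2: ref 4 → HIT, frames=[4,1]
Step 3: ref 4 → HIT, frames=[4,1]
Step 4: ref 4 → HIT, frames=[4,1]
Step 5: ref 1 → HIT, frames=[4,1]
Step 6: ref 1 → HIT, frames=[4,1]
Step 7: ref 4 → HIT, frames=[4,1]
Step 8: ref 2 → FAULT (evict 1), frames=[4,2]
Step 9: ref 1 → FAULT (evict 4), frames=[1,2]
Step 10: ref 5 → FAULT (evict 2), frames=[1,5]
Step 11: ref 3 → FAULT (evict 1), frames=[3,5]
Step 12: ref 5 → HIT, frames=[3,5]
Total faults: 6

Answer: 6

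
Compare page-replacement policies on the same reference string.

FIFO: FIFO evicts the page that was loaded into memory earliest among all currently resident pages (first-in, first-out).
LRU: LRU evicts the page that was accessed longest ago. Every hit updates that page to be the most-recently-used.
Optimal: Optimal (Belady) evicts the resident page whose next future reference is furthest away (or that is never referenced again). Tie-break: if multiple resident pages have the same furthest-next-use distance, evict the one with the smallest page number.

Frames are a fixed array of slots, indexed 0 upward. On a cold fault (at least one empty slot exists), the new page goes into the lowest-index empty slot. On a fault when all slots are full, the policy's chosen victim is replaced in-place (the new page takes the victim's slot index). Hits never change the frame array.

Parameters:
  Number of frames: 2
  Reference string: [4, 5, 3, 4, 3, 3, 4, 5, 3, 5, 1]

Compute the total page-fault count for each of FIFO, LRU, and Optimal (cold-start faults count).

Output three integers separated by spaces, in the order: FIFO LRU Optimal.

--- FIFO ---
  step 0: ref 4 -> FAULT, frames=[4,-] (faults so far: 1)
  step 1: ref 5 -> FAULT, frames=[4,5] (faults so far: 2)
  step 2: ref 3 -> FAULT, evict 4, frames=[3,5] (faults so far: 3)
  step 3: ref 4 -> FAULT, evict 5, frames=[3,4] (faults so far: 4)
  step 4: ref 3 -> HIT, frames=[3,4] (faults so far: 4)
  step 5: ref 3 -> HIT, frames=[3,4] (faults so far: 4)
  step 6: ref 4 -> HIT, frames=[3,4] (faults so far: 4)
  step 7: ref 5 -> FAULT, evict 3, frames=[5,4] (faults so far: 5)
  step 8: ref 3 -> FAULT, evict 4, frames=[5,3] (faults so far: 6)
  step 9: ref 5 -> HIT, frames=[5,3] (faults so far: 6)
  step 10: ref 1 -> FAULT, evict 5, frames=[1,3] (faults so far: 7)
  FIFO total faults: 7
--- LRU ---
  step 0: ref 4 -> FAULT, frames=[4,-] (faults so far: 1)
  step 1: ref 5 -> FAULT, frames=[4,5] (faults so far: 2)
  step 2: ref 3 -> FAULT, evict 4, frames=[3,5] (faults so far: 3)
  step 3: ref 4 -> FAULT, evict 5, frames=[3,4] (faults so far: 4)
  step 4: ref 3 -> HIT, frames=[3,4] (faults so far: 4)
  step 5: ref 3 -> HIT, frames=[3,4] (faults so far: 4)
  step 6: ref 4 -> HIT, frames=[3,4] (faults so far: 4)
  step 7: ref 5 -> FAULT, evict 3, frames=[5,4] (faults so far: 5)
  step 8: ref 3 -> FAULT, evict 4, frames=[5,3] (faults so far: 6)
  step 9: ref 5 -> HIT, frames=[5,3] (faults so far: 6)
  step 10: ref 1 -> FAULT, evict 3, frames=[5,1] (faults so far: 7)
  LRU total faults: 7
--- Optimal ---
  step 0: ref 4 -> FAULT, frames=[4,-] (faults so far: 1)
  step 1: ref 5 -> FAULT, frames=[4,5] (faults so far: 2)
  step 2: ref 3 -> FAULT, evict 5, frames=[4,3] (faults so far: 3)
  step 3: ref 4 -> HIT, frames=[4,3] (faults so far: 3)
  step 4: ref 3 -> HIT, frames=[4,3] (faults so far: 3)
  step 5: ref 3 -> HIT, frames=[4,3] (faults so far: 3)
  step 6: ref 4 -> HIT, frames=[4,3] (faults so far: 3)
  step 7: ref 5 -> FAULT, evict 4, frames=[5,3] (faults so far: 4)
  step 8: ref 3 -> HIT, frames=[5,3] (faults so far: 4)
  step 9: ref 5 -> HIT, frames=[5,3] (faults so far: 4)
  step 10: ref 1 -> FAULT, evict 3, frames=[5,1] (faults so far: 5)
  Optimal total faults: 5

Answer: 7 7 5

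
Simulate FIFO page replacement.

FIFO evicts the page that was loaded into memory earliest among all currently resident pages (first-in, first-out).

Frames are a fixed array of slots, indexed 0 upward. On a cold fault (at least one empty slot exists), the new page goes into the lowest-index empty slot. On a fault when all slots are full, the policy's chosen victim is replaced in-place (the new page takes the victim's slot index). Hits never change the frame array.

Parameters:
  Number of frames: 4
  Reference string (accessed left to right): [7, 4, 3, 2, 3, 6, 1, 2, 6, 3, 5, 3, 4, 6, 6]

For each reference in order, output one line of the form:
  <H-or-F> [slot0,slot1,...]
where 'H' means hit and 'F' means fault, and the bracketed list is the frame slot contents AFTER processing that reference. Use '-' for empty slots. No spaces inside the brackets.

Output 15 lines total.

F [7,-,-,-]
F [7,4,-,-]
F [7,4,3,-]
F [7,4,3,2]
H [7,4,3,2]
F [6,4,3,2]
F [6,1,3,2]
H [6,1,3,2]
H [6,1,3,2]
H [6,1,3,2]
F [6,1,5,2]
F [6,1,5,3]
F [4,1,5,3]
F [4,6,5,3]
H [4,6,5,3]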